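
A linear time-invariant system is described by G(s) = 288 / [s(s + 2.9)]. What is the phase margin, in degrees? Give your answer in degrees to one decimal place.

9.8°

Gain crossover: |G(jω)| = 1 at ω ≈ 16.8 rad/s.
∠G(j16.8) = −90° − arctan(16.8/2.9) ≈ -170.23°
PM = 180° + (-170.23°) = 9.77°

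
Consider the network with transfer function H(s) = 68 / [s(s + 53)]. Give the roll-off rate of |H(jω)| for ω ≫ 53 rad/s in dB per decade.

-40 dB/decade

With 0 zeros and 2 poles, the high-frequency asymptotic slope is 20 × (0 − 2) = -40 dB/decade.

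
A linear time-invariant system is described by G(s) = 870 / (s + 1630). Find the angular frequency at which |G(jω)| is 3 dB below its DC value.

1630 rad s⁻¹

For a single-pole low-pass, the −3 dB point is at the pole: ω = 1630 rad s⁻¹.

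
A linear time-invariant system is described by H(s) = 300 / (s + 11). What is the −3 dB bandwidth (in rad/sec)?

For a single-pole low-pass, the −3 dB point is at the pole: ω = 11 rad/sec.

11 rad/sec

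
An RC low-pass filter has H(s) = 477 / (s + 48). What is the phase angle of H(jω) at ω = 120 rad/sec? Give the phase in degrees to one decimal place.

∠(j120 + 48) = arctan(120/48) = 68.20°
∠H(j120) = −68.20° = -68.20°

-68.2°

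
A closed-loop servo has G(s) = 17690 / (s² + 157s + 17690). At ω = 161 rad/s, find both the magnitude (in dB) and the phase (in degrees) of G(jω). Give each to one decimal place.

|G| = -3.5 dB, ∠G = -108.0°

|(j161)² + 157(j161) + 17690| = |-8231 + j25277| = 2.658e+04
|G(j161)| = 17690 / 2.658e+04 = 0.66545
20 log₁₀(0.66545) = -3.54 dB
∠[(j161)² + 157(j161) + 17690] = ∠[-8231 + j25277] = 108.04°
∠G(j161) = −108.04° = -108.04°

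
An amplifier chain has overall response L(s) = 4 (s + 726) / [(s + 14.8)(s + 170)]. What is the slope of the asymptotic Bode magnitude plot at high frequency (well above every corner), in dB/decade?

-20 dB/decade

With 1 zero and 2 poles, the high-frequency asymptotic slope is 20 × (1 − 2) = -20 dB/decade.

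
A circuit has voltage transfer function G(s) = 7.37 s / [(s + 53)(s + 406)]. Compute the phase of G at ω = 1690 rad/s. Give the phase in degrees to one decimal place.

∠(j1690) = 90.00°
∠(j1690 + 53) = arctan(1690/53) = 88.20°
∠(j1690 + 406) = arctan(1690/406) = 76.49°
∠G(j1690) = 90.00° − (88.20° + 76.49°) = -74.70°

-74.7 deg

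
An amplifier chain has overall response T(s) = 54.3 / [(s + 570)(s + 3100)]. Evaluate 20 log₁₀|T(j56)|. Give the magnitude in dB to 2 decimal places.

-90.29 dB

|j56 + 570| = √(56² + 570²) = 572.7
|j56 + 3100| = √(56² + 3100²) = 3101
|T(j56)| = 54.3 / (572.7 × 3101) = 3.0578e-05
20 log₁₀(3.0578e-05) = -90.292 dB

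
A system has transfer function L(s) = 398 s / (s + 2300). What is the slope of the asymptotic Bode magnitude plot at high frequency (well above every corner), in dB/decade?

With 1 zero and 1 pole, the high-frequency asymptotic slope is 20 × (1 − 1) = 0 dB/decade.

0 dB/decade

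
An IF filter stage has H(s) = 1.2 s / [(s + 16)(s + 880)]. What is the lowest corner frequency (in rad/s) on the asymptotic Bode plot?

16 rad/s

Break frequencies occur at each pole and zero magnitude: 16 rad/s, 880 rad/s.
The lowest is 16 rad/s.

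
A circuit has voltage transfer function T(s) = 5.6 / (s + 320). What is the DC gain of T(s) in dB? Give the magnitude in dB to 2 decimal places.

-35.14 dB

T(0) = 5.6 / 320 = 0.0175
20 log₁₀(0.0175) = -35.139 dB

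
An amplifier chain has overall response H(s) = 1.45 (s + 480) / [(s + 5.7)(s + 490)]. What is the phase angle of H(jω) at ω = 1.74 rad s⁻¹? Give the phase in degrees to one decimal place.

-17.0 deg

∠(j1.74 + 480) = arctan(1.74/480) = 0.21°
∠(j1.74 + 5.7) = arctan(1.74/5.7) = 16.98°
∠(j1.74 + 490) = arctan(1.74/490) = 0.20°
∠H(j1.74) = 0.21° − (16.98° + 0.20°) = -16.97°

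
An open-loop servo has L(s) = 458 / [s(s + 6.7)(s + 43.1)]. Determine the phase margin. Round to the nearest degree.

Gain crossover: |L(jω)| = 1 at ω ≈ 1.54 rad/s.
∠L(j1.54) = −90° − arctan(1.54/6.7) − arctan(1.54/43.1) ≈ -105.03°
PM = 180° + (-105.03°) = 74.97°

75°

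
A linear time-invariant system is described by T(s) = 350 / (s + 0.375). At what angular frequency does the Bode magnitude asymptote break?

The single real pole at s = −0.375 gives a corner at ω = 0.375 rad s⁻¹.

0.375 rad s⁻¹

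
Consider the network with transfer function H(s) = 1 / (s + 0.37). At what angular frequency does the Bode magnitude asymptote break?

0.37 rad s⁻¹

The single real pole at s = −0.37 gives a corner at ω = 0.37 rad s⁻¹.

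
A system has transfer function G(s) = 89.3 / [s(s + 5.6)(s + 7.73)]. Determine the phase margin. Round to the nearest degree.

57°

Gain crossover: |G(jω)| = 1 at ω ≈ 1.9 rad/s.
∠G(j1.9) = −90° − arctan(1.9/5.6) − arctan(1.9/7.73) ≈ -122.51°
PM = 180° + (-122.51°) = 57.49°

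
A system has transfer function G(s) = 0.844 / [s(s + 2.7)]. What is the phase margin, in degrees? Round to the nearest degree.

Gain crossover: |G(jω)| = 1 at ω ≈ 0.311 rad s⁻¹.
∠G(j0.311) = −90° − arctan(0.311/2.7) ≈ -96.56°
PM = 180° + (-96.56°) = 83.44°

83°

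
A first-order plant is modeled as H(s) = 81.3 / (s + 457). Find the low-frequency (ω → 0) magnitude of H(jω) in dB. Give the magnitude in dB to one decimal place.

H(0) = 81.3 / 457 = 0.1779
20 log₁₀(0.1779) = -15.00 dB

-15.0 dB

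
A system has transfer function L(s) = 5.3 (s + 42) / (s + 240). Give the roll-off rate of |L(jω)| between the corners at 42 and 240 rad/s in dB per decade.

In this band the factors already past their corner are: zero at 42; net slope = 20 dB/decade.

20 dB/decade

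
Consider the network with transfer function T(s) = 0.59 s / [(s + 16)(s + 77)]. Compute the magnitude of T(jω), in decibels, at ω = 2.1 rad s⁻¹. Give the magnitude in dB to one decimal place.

-60.0 dB

|j2.1| = 2.1
|j2.1 + 16| = √(2.1² + 16²) = 16.14
|j2.1 + 77| = √(2.1² + 77²) = 77.03
|T(j2.1)| = 0.59 × 2.1 / (16.14 × 77.03) = 0.00099676
20 log₁₀(0.00099676) = -60.03 dB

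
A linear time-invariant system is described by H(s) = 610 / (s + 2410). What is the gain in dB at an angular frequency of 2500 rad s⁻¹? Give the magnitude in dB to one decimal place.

|j2500 + 2410| = √(2500² + 2410²) = 3472
|H(j2500)| = 610 / 3472 = 0.17567
20 log₁₀(0.17567) = -15.11 dB

-15.1 dB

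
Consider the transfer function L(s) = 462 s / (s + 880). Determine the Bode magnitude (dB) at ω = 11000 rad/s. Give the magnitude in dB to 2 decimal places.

53.27 dB

|j11000| = 1.1e+04
|j11000 + 880| = √(11000² + 880²) = 1.104e+04
|L(j11000)| = 462 × 1.1e+04 / 1.104e+04 = 460.53
20 log₁₀(460.53) = 53.265 dB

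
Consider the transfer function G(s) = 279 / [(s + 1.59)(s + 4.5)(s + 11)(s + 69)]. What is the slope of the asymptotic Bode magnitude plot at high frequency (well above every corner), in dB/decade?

With 0 zeros and 4 poles, the high-frequency asymptotic slope is 20 × (0 − 4) = -80 dB/decade.

-80 dB/decade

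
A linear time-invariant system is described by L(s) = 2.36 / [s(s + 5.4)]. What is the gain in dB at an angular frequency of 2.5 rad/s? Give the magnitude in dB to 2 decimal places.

|j2.5 + 5.4| = √(2.5² + 5.4²) = 5.951
|j2.5| = 2.5
|L(j2.5)| = 2.36 / (5.951 × 2.5) = 0.15864
20 log₁₀(0.15864) = -15.992 dB

-15.99 dB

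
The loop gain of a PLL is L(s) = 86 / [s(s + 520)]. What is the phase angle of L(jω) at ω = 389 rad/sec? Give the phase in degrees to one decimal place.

-126.8°

∠(j389 + 520) = arctan(389/520) = 36.80°
∠(j389) = 90.00°
∠L(j389) = − (36.80° + 90.00°) = -126.80°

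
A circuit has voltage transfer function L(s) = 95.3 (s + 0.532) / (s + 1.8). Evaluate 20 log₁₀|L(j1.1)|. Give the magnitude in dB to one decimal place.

34.8 dB

|j1.1 + 0.532| = √(1.1² + 0.532²) = 1.222
|j1.1 + 1.8| = √(1.1² + 1.8²) = 2.11
|L(j1.1)| = 95.3 × 1.222 / 2.11 = 55.201
20 log₁₀(55.201) = 34.84 dB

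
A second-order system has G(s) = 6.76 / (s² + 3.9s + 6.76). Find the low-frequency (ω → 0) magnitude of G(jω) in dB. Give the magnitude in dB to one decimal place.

0.0 dB

G(0) = 6.76 / 6.76 = 1
20 log₁₀(1) = 0.00 dB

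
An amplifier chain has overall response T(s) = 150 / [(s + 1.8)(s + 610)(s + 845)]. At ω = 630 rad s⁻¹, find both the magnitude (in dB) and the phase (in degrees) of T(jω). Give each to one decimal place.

|T| = -131.8 dB, ∠T = -172.5 deg

|j630 + 1.8| = √(630² + 1.8²) = 630
|j630 + 610| = √(630² + 610²) = 876.9
|j630 + 845| = √(630² + 845²) = 1054
|T(j630)| = 150 / (630 × 876.9 × 1054) = 2.576e-07
20 log₁₀(2.576e-07) = -131.78 dB
∠(j630 + 1.8) = arctan(630/1.8) = 89.84°
∠(j630 + 610) = arctan(630/610) = 45.92°
∠(j630 + 845) = arctan(630/845) = 36.71°
∠T(j630) = − (89.84° + 45.92° + 36.71°) = -172.47°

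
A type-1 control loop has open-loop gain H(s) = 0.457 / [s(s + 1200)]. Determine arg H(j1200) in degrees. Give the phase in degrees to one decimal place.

∠(j1200 + 1200) = arctan(1200/1200) = 45.00°
∠(j1200) = 90.00°
∠H(j1200) = − (45.00° + 90.00°) = -135.00°

-135.0 deg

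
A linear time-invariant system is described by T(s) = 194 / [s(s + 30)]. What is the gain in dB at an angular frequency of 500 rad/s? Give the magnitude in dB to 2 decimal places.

|j500 + 30| = √(500² + 30²) = 500.9
|j500| = 500
|T(j500)| = 194 / (500.9 × 500) = 0.00077461
20 log₁₀(0.00077461) = -62.218 dB

-62.22 dB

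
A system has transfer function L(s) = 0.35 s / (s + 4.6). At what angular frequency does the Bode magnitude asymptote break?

The single real pole at s = −4.6 gives a corner at ω = 4.6 rad/sec.

4.6 rad/sec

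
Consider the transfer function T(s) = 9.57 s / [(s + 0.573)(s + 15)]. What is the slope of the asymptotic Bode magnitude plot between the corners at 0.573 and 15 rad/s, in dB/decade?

In this band the factors already past their corner are: 1 differentiator zero, pole at 0.573; net slope = 0 dB/decade.

0 dB/decade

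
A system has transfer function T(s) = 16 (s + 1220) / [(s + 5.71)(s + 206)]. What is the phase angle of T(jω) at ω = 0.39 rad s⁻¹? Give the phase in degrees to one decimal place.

∠(j0.39 + 1220) = arctan(0.39/1220) = 0.02°
∠(j0.39 + 5.71) = arctan(0.39/5.71) = 3.91°
∠(j0.39 + 206) = arctan(0.39/206) = 0.11°
∠T(j0.39) = 0.02° − (3.91° + 0.11°) = -4.00°

-4.0 deg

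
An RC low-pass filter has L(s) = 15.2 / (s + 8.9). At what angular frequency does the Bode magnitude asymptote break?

8.9 rad/s

The single real pole at s = −8.9 gives a corner at ω = 8.9 rad/s.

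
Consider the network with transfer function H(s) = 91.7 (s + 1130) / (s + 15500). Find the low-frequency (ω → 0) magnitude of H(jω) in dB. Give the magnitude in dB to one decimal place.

16.5 dB

H(0) = 91.7 × 1130 / 15500 = 6.6852
20 log₁₀(6.6852) = 16.50 dB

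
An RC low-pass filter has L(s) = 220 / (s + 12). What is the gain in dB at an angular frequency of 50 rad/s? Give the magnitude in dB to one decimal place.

12.6 dB

|j50 + 12| = √(50² + 12²) = 51.42
|L(j50)| = 220 / 51.42 = 4.2785
20 log₁₀(4.2785) = 12.63 dB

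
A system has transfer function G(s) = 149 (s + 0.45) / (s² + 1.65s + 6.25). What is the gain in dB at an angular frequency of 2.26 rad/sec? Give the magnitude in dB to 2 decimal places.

|j2.26 + 0.45| = √(2.26² + 0.45²) = 2.304
|(j2.26)² + 1.65(j2.26) + 6.25| = |1.1424 + j3.729| = 3.9
|G(j2.26)| = 149 × 2.304 / 3.9 = 88.037
20 log₁₀(88.037) = 38.893 dB

38.89 dB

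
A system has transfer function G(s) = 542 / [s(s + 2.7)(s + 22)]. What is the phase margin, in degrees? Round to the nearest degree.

Gain crossover: |G(jω)| = 1 at ω ≈ 4.56 rad/s.
∠G(j4.56) = −90° − arctan(4.56/2.7) − arctan(4.56/22) ≈ -161.04°
PM = 180° + (-161.04°) = 18.96°

19 deg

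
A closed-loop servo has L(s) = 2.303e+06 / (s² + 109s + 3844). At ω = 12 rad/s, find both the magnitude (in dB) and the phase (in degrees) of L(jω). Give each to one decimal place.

|L| = 55.4 dB, ∠L = -19.5°

|(j12)² + 109(j12) + 3844| = |3700 + j1308| = 3924
|L(j12)| = 2.303e+06 / 3924 = 586.84
20 log₁₀(586.84) = 55.37 dB
∠[(j12)² + 109(j12) + 3844] = ∠[3700 + j1308] = 19.47°
∠L(j12) = −19.47° = -19.47°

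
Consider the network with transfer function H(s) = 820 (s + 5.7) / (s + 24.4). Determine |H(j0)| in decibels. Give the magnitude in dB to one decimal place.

45.6 dB

H(0) = 820 × 5.7 / 24.4 = 191.56
20 log₁₀(191.56) = 45.65 dB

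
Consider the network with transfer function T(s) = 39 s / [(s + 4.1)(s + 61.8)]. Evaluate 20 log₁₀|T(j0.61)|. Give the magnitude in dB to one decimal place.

|j0.61| = 0.61
|j0.61 + 4.1| = √(0.61² + 4.1²) = 4.145
|j0.61 + 61.8| = √(0.61² + 61.8²) = 61.8
|T(j0.61)| = 39 × 0.61 / (4.145 × 61.8) = 0.092864
20 log₁₀(0.092864) = -20.64 dB

-20.6 dB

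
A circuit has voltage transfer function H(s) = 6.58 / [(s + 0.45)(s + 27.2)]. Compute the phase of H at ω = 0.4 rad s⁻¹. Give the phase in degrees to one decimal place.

∠(j0.4 + 0.45) = arctan(0.4/0.45) = 41.63°
∠(j0.4 + 27.2) = arctan(0.4/27.2) = 0.84°
∠H(j0.4) = − (41.63° + 0.84°) = -42.48°

-42.5°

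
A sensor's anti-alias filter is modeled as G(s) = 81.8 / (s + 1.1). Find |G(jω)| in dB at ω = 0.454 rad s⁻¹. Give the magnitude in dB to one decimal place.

36.7 dB

|j0.454 + 1.1| = √(0.454² + 1.1²) = 1.19
|G(j0.454)| = 81.8 / 1.19 = 68.739
20 log₁₀(68.739) = 36.74 dB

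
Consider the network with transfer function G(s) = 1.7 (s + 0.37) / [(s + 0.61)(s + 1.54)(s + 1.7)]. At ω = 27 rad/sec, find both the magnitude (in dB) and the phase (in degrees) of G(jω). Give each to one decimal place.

|G| = -52.7 dB, ∠G = -172.6°

|j27 + 0.37| = √(27² + 0.37²) = 27
|j27 + 0.61| = √(27² + 0.61²) = 27.01
|j27 + 1.54| = √(27² + 1.54²) = 27.04
|j27 + 1.7| = √(27² + 1.7²) = 27.05
|G(j27)| = 1.7 × 27 / (27.01 × 27.04 × 27.05) = 0.0023232
20 log₁₀(0.0023232) = -52.68 dB
∠(j27 + 0.37) = arctan(27/0.37) = 89.21°
∠(j27 + 0.61) = arctan(27/0.61) = 88.71°
∠(j27 + 1.54) = arctan(27/1.54) = 86.74°
∠(j27 + 1.7) = arctan(27/1.7) = 86.40°
∠G(j27) = 89.21° − (88.71° + 86.74° + 86.40°) = -172.62°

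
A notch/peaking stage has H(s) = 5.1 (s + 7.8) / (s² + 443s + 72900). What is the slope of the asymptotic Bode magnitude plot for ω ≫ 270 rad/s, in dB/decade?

-20 dB/decade

With 1 zero and 2 poles, the high-frequency asymptotic slope is 20 × (1 − 2) = -20 dB/decade.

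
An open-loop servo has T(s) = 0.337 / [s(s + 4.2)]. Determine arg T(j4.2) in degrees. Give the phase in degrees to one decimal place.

∠(j4.2 + 4.2) = arctan(4.2/4.2) = 45.00°
∠(j4.2) = 90.00°
∠T(j4.2) = − (45.00° + 90.00°) = -135.00°

-135.0°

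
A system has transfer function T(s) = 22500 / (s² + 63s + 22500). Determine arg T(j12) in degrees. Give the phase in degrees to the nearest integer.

-2°

∠[(j12)² + 63(j12) + 22500] = ∠[22356 + j756] = 1.94°
∠T(j12) = −1.94° = -1.94°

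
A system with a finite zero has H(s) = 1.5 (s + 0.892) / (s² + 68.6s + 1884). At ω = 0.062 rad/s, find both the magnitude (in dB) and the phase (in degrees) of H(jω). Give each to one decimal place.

|H| = -63.0 dB, ∠H = 3.8°

|j0.062 + 0.892| = √(0.062² + 0.892²) = 0.8942
|(j0.062)² + 68.6(j0.062) + 1884| = |1884 + j4.2532| = 1884
|H(j0.062)| = 1.5 × 0.8942 / 1884 = 0.0007119
20 log₁₀(0.0007119) = -62.95 dB
∠(j0.062 + 0.892) = arctan(0.062/0.892) = 3.98°
∠[(j0.062)² + 68.6(j0.062) + 1884] = ∠[1884 + j4.2532] = 0.13°
∠H(j0.062) = 3.98° − 0.13° = 3.85°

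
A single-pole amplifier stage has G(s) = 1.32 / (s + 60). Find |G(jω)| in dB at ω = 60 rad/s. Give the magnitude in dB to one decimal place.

|j60 + 60| = √(60² + 60²) = 84.85
|G(j60)| = 1.32 / 84.85 = 0.015556
20 log₁₀(0.015556) = -36.16 dB

-36.2 dB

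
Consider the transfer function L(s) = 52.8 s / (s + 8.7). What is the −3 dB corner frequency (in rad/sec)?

8.7 rad/sec

For a single-pole high-pass, the −3 dB point is at the pole: ω = 8.7 rad/sec.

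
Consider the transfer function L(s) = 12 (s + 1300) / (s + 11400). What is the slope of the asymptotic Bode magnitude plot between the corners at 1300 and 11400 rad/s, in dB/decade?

20 dB/decade

In this band the factors already past their corner are: zero at 1300; net slope = 20 dB/decade.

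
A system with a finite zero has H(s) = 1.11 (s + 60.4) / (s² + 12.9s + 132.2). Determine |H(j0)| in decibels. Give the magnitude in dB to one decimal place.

H(0) = 1.11 × 60.4 / 132.2 = 0.50714
20 log₁₀(0.50714) = -5.90 dB

-5.9 dB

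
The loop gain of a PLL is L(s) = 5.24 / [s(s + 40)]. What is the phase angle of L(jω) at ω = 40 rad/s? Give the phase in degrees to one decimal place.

∠(j40 + 40) = arctan(40/40) = 45.00°
∠(j40) = 90.00°
∠L(j40) = − (45.00° + 90.00°) = -135.00°

-135.0°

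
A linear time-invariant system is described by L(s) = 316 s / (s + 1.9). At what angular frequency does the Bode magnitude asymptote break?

1.9 rad/s

The single real pole at s = −1.9 gives a corner at ω = 1.9 rad/s.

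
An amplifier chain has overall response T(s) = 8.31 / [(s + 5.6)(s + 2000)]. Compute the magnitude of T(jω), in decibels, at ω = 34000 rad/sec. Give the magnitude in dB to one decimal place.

-162.9 dB

|j34000 + 5.6| = √(34000² + 5.6²) = 3.4e+04
|j34000 + 2000| = √(34000² + 2000²) = 3.406e+04
|T(j34000)| = 8.31 / (3.4e+04 × 3.406e+04) = 7.1762e-09
20 log₁₀(7.1762e-09) = -162.88 dB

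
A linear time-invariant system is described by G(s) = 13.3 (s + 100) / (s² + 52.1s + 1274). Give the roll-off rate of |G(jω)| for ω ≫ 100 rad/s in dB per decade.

-20 dB/decade

With 1 zero and 2 poles, the high-frequency asymptotic slope is 20 × (1 − 2) = -20 dB/decade.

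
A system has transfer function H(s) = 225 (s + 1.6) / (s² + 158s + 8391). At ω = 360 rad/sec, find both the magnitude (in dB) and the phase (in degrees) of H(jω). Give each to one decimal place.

|j360 + 1.6| = √(360² + 1.6²) = 360
|(j360)² + 158(j360) + 8391| = |-1.2121e+05 + j56880| = 1.339e+05
|H(j360)| = 225 × 360 / 1.339e+05 = 0.60497
20 log₁₀(0.60497) = -4.37 dB
∠(j360 + 1.6) = arctan(360/1.6) = 89.75°
∠[(j360)² + 158(j360) + 8391] = ∠[-1.2121e+05 + j56880] = 154.86°
∠H(j360) = 89.75° − 154.86° = -65.12°

|H| = -4.4 dB, ∠H = -65.1°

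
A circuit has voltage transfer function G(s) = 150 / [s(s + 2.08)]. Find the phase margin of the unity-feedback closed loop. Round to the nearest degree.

Gain crossover: |G(jω)| = 1 at ω ≈ 12.2 rad/s.
∠G(j12.2) = −90° − arctan(12.2/2.08) ≈ -170.29°
PM = 180° + (-170.29°) = 9.71°

10°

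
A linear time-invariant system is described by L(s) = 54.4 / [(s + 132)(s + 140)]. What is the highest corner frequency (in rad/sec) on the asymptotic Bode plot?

140 rad/sec

Break frequencies occur at each pole and zero magnitude: 132 rad/sec, 140 rad/sec.
The highest is 140 rad/sec.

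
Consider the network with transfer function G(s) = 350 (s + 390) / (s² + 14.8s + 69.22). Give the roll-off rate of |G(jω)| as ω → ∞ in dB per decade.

-20 dB/decade

With 1 zero and 2 poles, the high-frequency asymptotic slope is 20 × (1 − 2) = -20 dB/decade.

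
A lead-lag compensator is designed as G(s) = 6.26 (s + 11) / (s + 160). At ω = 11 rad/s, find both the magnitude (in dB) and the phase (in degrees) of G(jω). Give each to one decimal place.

|j11 + 11| = √(11² + 11²) = 15.56
|j11 + 160| = √(11² + 160²) = 160.4
|G(j11)| = 6.26 × 15.56 / 160.4 = 0.60721
20 log₁₀(0.60721) = -4.33 dB
∠(j11 + 11) = arctan(11/11) = 45.00°
∠(j11 + 160) = arctan(11/160) = 3.93°
∠G(j11) = 45.00° − 3.93° = 41.07°

|G| = -4.3 dB, ∠G = 41.1°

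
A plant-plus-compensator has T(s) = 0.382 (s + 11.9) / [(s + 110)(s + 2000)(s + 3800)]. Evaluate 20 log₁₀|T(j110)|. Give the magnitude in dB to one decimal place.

-149.0 dB

|j110 + 11.9| = √(110² + 11.9²) = 110.6
|j110 + 110| = √(110² + 110²) = 155.6
|j110 + 2000| = √(110² + 2000²) = 2003
|j110 + 3800| = √(110² + 3800²) = 3802
|T(j110)| = 0.382 × 110.6 / (155.6 × 2003 × 3802) = 3.568e-08
20 log₁₀(3.568e-08) = -148.95 dB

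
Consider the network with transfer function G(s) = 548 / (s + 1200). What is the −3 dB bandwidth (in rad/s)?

1200 rad/s

For a single-pole low-pass, the −3 dB point is at the pole: ω = 1200 rad/s.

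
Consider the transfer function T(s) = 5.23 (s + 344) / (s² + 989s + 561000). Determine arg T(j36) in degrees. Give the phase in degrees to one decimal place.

∠(j36 + 344) = arctan(36/344) = 5.97°
∠[(j36)² + 989(j36) + 561000] = ∠[5.597e+05 + j35604] = 3.64°
∠T(j36) = 5.97° − 3.64° = 2.33°

2.3 deg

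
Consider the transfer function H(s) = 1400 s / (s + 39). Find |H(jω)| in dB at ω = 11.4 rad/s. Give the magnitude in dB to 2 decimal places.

|j11.4| = 11.4
|j11.4 + 39| = √(11.4² + 39²) = 40.63
|H(j11.4)| = 1400 × 11.4 / 40.63 = 392.79
20 log₁₀(392.79) = 51.883 dB

51.88 dB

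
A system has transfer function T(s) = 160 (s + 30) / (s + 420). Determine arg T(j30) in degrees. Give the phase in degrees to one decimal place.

∠(j30 + 30) = arctan(30/30) = 45.00°
∠(j30 + 420) = arctan(30/420) = 4.09°
∠T(j30) = 45.00° − 4.09° = 40.91°

40.9°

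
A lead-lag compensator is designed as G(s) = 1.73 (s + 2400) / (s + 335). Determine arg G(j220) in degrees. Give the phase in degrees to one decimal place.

-28.1 deg

∠(j220 + 2400) = arctan(220/2400) = 5.24°
∠(j220 + 335) = arctan(220/335) = 33.29°
∠G(j220) = 5.24° − 33.29° = -28.06°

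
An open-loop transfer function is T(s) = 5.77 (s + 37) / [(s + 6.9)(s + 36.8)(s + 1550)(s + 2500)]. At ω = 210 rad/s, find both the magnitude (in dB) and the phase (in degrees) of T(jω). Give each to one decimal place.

|T| = -163.1 dB, ∠T = -100.7°

|j210 + 37| = √(210² + 37²) = 213.2
|j210 + 6.9| = √(210² + 6.9²) = 210.1
|j210 + 36.8| = √(210² + 36.8²) = 213.2
|j210 + 1550| = √(210² + 1550²) = 1564
|j210 + 2500| = √(210² + 2500²) = 2509
|T(j210)| = 5.77 × 213.2 / (210.1 × 213.2 × 1564 × 2509) = 6.9991e-09
20 log₁₀(6.9991e-09) = -163.10 dB
∠(j210 + 37) = arctan(210/37) = 80.01°
∠(j210 + 6.9) = arctan(210/6.9) = 88.12°
∠(j210 + 36.8) = arctan(210/36.8) = 80.06°
∠(j210 + 1550) = arctan(210/1550) = 7.72°
∠(j210 + 2500) = arctan(210/2500) = 4.80°
∠T(j210) = 80.01° − (88.12° + 80.06° + 7.72° + 4.80°) = -100.69°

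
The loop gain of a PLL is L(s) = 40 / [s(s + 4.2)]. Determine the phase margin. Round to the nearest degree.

37 deg

Gain crossover: |L(jω)| = 1 at ω ≈ 5.67 rad/sec.
∠L(j5.67) = −90° − arctan(5.67/4.2) ≈ -143.47°
PM = 180° + (-143.47°) = 36.53°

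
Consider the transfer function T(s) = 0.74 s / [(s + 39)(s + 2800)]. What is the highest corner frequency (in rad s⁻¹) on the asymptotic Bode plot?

2800 rad s⁻¹

Break frequencies occur at each pole and zero magnitude: 39 rad s⁻¹, 2800 rad s⁻¹.
The highest is 2800 rad s⁻¹.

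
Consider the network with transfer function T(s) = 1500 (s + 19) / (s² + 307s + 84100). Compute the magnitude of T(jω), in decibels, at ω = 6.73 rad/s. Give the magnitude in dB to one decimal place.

|j6.73 + 19| = √(6.73² + 19²) = 20.16
|(j6.73)² + 307(j6.73) + 84100| = |84055 + j2066.1| = 8.408e+04
|T(j6.73)| = 1500 × 20.16 / 8.408e+04 = 0.3596
20 log₁₀(0.3596) = -8.88 dB

-8.9 dB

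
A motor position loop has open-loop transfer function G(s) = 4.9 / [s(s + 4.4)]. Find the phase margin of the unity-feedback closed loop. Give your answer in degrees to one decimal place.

76.2°

Gain crossover: |G(jω)| = 1 at ω ≈ 1.08 rad s⁻¹.
∠G(j1.08) = −90° − arctan(1.08/4.4) ≈ -103.81°
PM = 180° + (-103.81°) = 76.19°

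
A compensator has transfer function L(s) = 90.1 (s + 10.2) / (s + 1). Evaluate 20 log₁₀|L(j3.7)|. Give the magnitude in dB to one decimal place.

|j3.7 + 10.2| = √(3.7² + 10.2²) = 10.85
|j3.7 + 1| = √(3.7² + 1²) = 3.833
|L(j3.7)| = 90.1 × 10.85 / 3.833 = 255.07
20 log₁₀(255.07) = 48.13 dB

48.1 dB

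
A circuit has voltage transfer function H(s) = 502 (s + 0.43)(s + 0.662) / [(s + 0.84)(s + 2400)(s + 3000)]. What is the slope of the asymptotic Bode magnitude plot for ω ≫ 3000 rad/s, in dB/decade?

-20 dB/decade

With 2 zeros and 3 poles, the high-frequency asymptotic slope is 20 × (2 − 3) = -20 dB/decade.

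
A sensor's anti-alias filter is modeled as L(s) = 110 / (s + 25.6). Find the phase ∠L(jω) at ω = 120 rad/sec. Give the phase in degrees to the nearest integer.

∠(j120 + 25.6) = arctan(120/25.6) = 77.96°
∠L(j120) = −77.96° = -77.96°

-78 deg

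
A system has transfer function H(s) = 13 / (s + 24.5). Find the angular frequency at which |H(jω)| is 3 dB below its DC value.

24.5 rad/s

For a single-pole low-pass, the −3 dB point is at the pole: ω = 24.5 rad/s.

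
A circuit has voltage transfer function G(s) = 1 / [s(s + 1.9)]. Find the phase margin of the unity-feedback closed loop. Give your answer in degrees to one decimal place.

75.0 deg

Gain crossover: |G(jω)| = 1 at ω ≈ 0.508 rad/sec.
∠G(j0.508) = −90° − arctan(0.508/1.9) ≈ -104.98°
PM = 180° + (-104.98°) = 75.02°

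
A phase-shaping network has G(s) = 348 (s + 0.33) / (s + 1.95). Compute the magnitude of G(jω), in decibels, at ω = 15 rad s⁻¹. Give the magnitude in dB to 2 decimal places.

50.76 dB

|j15 + 0.33| = √(15² + 0.33²) = 15
|j15 + 1.95| = √(15² + 1.95²) = 15.13
|G(j15)| = 348 × 15 / 15.13 = 345.18
20 log₁₀(345.18) = 50.761 dB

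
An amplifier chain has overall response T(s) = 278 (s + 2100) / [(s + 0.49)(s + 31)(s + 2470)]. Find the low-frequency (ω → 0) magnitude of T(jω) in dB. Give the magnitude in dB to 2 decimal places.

T(0) = 278 × 2100 / (0.49 × 31 × 2470) = 15.56
20 log₁₀(15.56) = 23.840 dB

23.84 dB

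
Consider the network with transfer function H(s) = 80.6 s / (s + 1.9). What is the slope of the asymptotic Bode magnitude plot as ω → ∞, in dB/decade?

With 1 zero and 1 pole, the high-frequency asymptotic slope is 20 × (1 − 1) = 0 dB/decade.

0 dB/decade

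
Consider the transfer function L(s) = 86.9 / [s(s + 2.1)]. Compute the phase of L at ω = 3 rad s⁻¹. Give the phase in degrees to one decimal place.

∠(j3 + 2.1) = arctan(3/2.1) = 55.01°
∠(j3) = 90.00°
∠L(j3) = − (55.01° + 90.00°) = -145.01°

-145.0°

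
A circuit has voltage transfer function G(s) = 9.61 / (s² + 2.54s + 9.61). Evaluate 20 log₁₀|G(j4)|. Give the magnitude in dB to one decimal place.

|(j4)² + 2.54(j4) + 9.61| = |-6.39 + j10.16| = 12
|G(j4)| = 9.61 / 12 = 0.80067
20 log₁₀(0.80067) = -1.93 dB

-1.9 dB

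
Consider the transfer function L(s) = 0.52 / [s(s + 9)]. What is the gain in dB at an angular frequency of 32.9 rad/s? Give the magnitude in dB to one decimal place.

-66.7 dB

|j32.9 + 9| = √(32.9² + 9²) = 34.11
|j32.9| = 32.9
|L(j32.9)| = 0.52 / (34.11 × 32.9) = 0.00046338
20 log₁₀(0.00046338) = -66.68 dB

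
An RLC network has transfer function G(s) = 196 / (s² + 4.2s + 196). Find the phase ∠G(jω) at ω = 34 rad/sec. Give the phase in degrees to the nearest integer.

-172°

∠[(j34)² + 4.2(j34) + 196] = ∠[-960 + j142.8] = 171.54°
∠G(j34) = −171.54° = -171.54°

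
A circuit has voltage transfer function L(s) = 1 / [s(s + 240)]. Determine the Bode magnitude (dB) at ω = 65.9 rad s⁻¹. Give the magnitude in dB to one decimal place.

-84.3 dB

|j65.9 + 240| = √(65.9² + 240²) = 248.9
|j65.9| = 65.9
|L(j65.9)| = 1 / (248.9 × 65.9) = 6.097e-05
20 log₁₀(6.097e-05) = -84.30 dB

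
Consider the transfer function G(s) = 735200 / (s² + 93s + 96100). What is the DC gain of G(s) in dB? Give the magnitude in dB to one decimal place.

17.7 dB

G(0) = 735200 / 96100 = 7.6504
20 log₁₀(7.6504) = 17.67 dB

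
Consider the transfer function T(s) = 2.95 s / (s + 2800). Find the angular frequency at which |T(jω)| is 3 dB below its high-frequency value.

For a single-pole high-pass, the −3 dB point is at the pole: ω = 2800 rad/s.

2800 rad/s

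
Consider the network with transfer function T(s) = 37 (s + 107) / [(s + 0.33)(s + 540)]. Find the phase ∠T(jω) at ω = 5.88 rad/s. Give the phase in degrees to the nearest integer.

∠(j5.88 + 107) = arctan(5.88/107) = 3.15°
∠(j5.88 + 0.33) = arctan(5.88/0.33) = 86.79°
∠(j5.88 + 540) = arctan(5.88/540) = 0.62°
∠T(j5.88) = 3.15° − (86.79° + 0.62°) = -84.27°

-84°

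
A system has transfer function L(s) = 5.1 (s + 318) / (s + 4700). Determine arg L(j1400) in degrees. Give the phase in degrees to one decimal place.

∠(j1400 + 318) = arctan(1400/318) = 77.20°
∠(j1400 + 4700) = arctan(1400/4700) = 16.59°
∠L(j1400) = 77.20° − 16.59° = 60.62°

60.6°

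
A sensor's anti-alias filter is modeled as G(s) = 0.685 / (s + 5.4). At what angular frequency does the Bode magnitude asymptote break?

5.4 rad/s

The single real pole at s = −5.4 gives a corner at ω = 5.4 rad/s.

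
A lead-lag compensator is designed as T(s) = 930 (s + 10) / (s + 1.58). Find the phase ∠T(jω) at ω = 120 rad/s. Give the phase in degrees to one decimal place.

∠(j120 + 10) = arctan(120/10) = 85.24°
∠(j120 + 1.58) = arctan(120/1.58) = 89.25°
∠T(j120) = 85.24° − 89.25° = -4.01°

-4.0°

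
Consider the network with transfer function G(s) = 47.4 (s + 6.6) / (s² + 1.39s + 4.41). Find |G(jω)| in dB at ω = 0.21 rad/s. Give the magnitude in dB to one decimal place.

37.1 dB

|j0.21 + 6.6| = √(0.21² + 6.6²) = 6.603
|(j0.21)² + 1.39(j0.21) + 4.41| = |4.3659 + j0.2919| = 4.376
|G(j0.21)| = 47.4 × 6.603 / 4.376 = 71.532
20 log₁₀(71.532) = 37.09 dB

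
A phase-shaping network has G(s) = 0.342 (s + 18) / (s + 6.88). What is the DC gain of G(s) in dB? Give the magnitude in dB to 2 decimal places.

G(0) = 0.342 × 18 / 6.88 = 0.89477
20 log₁₀(0.89477) = -0.966 dB

-0.97 dB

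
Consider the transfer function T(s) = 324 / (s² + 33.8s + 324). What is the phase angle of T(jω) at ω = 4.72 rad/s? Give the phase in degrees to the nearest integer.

-28°

∠[(j4.72)² + 33.8(j4.72) + 324] = ∠[301.72 + j159.54] = 27.87°
∠T(j4.72) = −27.87° = -27.87°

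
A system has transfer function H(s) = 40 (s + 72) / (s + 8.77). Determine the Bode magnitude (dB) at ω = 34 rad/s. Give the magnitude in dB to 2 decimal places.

|j34 + 72| = √(34² + 72²) = 79.62
|j34 + 8.77| = √(34² + 8.77²) = 35.11
|H(j34)| = 40 × 79.62 / 35.11 = 90.707
20 log₁₀(90.707) = 39.153 dB

39.15 dB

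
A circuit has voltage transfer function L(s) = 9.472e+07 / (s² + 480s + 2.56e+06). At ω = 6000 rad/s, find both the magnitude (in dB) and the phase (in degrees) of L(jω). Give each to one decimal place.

|L| = 9.0 dB, ∠L = -175.1 deg

|(j6000)² + 480(j6000) + 2.56e+06| = |-3.344e+07 + j2.88e+06| = 3.356e+07
|L(j6000)| = 9.472e+07 / 3.356e+07 = 2.8221
20 log₁₀(2.8221) = 9.01 dB
∠[(j6000)² + 480(j6000) + 2.56e+06] = ∠[-3.344e+07 + j2.88e+06] = 175.08°
∠L(j6000) = −175.08° = -175.08°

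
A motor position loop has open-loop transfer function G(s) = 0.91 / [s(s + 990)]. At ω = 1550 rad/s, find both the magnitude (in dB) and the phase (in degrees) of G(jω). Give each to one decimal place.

|G| = -129.9 dB, ∠G = -147.4°

|j1550 + 990| = √(1550² + 990²) = 1839
|j1550| = 1550
|G(j1550)| = 0.91 / (1839 × 1550) = 3.1922e-07
20 log₁₀(3.1922e-07) = -129.92 dB
∠(j1550 + 990) = arctan(1550/990) = 57.43°
∠(j1550) = 90.00°
∠G(j1550) = − (57.43° + 90.00°) = -147.43°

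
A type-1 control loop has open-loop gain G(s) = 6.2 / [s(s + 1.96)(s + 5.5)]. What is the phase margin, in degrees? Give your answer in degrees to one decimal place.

68.6°

Gain crossover: |G(jω)| = 1 at ω ≈ 0.551 rad/sec.
∠G(j0.551) = −90° − arctan(0.551/1.96) − arctan(0.551/5.5) ≈ -111.42°
PM = 180° + (-111.42°) = 68.58°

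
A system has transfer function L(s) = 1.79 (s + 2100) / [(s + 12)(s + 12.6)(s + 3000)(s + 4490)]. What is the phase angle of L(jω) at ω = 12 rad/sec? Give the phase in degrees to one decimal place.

∠(j12 + 2100) = arctan(12/2100) = 0.33°
∠(j12 + 12) = arctan(12/12) = 45.00°
∠(j12 + 12.6) = arctan(12/12.6) = 43.60°
∠(j12 + 3000) = arctan(12/3000) = 0.23°
∠(j12 + 4490) = arctan(12/4490) = 0.15°
∠L(j12) = 0.33° − (45.00° + 43.60° + 0.23° + 0.15°) = -88.66°

-88.7°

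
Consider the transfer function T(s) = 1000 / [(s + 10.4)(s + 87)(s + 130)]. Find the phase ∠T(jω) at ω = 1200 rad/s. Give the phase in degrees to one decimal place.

-259.2°

∠(j1200 + 10.4) = arctan(1200/10.4) = 89.50°
∠(j1200 + 87) = arctan(1200/87) = 85.85°
∠(j1200 + 130) = arctan(1200/130) = 83.82°
∠T(j1200) = − (89.50° + 85.85° + 83.82°) = -259.17°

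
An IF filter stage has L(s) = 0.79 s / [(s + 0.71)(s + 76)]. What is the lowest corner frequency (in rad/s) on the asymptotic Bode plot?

0.71 rad/s

Break frequencies occur at each pole and zero magnitude: 0.71 rad/s, 76 rad/s.
The lowest is 0.71 rad/s.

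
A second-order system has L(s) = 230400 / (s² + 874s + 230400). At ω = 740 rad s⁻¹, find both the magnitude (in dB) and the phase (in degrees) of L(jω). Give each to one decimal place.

|L| = -9.9 dB, ∠L = -116.1°

|(j740)² + 874(j740) + 230400| = |-3.172e+05 + j6.4676e+05| = 7.204e+05
|L(j740)| = 230400 / 7.204e+05 = 0.31984
20 log₁₀(0.31984) = -9.90 dB
∠[(j740)² + 874(j740) + 230400] = ∠[-3.172e+05 + j6.4676e+05] = 116.13°
∠L(j740) = −116.13° = -116.13°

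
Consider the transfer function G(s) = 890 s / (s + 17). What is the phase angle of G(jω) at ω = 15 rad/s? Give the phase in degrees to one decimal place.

∠(j15) = 90.00°
∠(j15 + 17) = arctan(15/17) = 41.42°
∠G(j15) = 90.00° − 41.42° = 48.58°

48.6°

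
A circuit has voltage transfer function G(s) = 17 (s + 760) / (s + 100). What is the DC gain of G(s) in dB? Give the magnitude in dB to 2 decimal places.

G(0) = 17 × 760 / 100 = 129.2
20 log₁₀(129.2) = 42.225 dB

42.23 dB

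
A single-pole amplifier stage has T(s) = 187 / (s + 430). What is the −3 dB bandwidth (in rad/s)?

For a single-pole low-pass, the −3 dB point is at the pole: ω = 430 rad/s.

430 rad/s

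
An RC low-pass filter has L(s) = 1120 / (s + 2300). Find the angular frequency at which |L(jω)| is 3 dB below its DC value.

2300 rad s⁻¹

For a single-pole low-pass, the −3 dB point is at the pole: ω = 2300 rad s⁻¹.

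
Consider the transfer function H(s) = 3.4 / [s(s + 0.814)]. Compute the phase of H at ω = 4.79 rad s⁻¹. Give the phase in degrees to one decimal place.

∠(j4.79 + 0.814) = arctan(4.79/0.814) = 80.36°
∠(j4.79) = 90.00°
∠H(j4.79) = − (80.36° + 90.00°) = -170.36°

-170.4°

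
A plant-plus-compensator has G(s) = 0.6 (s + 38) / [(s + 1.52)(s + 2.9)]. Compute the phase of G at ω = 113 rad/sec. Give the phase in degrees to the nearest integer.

-106°

∠(j113 + 38) = arctan(113/38) = 71.41°
∠(j113 + 1.52) = arctan(113/1.52) = 89.23°
∠(j113 + 2.9) = arctan(113/2.9) = 88.53°
∠G(j113) = 71.41° − (89.23° + 88.53°) = -106.35°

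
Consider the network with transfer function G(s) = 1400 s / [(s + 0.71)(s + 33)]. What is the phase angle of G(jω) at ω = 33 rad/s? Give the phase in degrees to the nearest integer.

-44°

∠(j33) = 90.00°
∠(j33 + 0.71) = arctan(33/0.71) = 88.77°
∠(j33 + 33) = arctan(33/33) = 45.00°
∠G(j33) = 90.00° − (88.77° + 45.00°) = -43.77°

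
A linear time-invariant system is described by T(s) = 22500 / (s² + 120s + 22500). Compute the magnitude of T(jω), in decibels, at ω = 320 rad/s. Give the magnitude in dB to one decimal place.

|(j320)² + 120(j320) + 22500| = |-79900 + j38400| = 8.865e+04
|T(j320)| = 22500 / 8.865e+04 = 0.25381
20 log₁₀(0.25381) = -11.91 dB

-11.9 dB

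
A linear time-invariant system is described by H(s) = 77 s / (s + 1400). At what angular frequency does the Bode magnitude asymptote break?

The single real pole at s = −1400 gives a corner at ω = 1400 rad s⁻¹.

1400 rad s⁻¹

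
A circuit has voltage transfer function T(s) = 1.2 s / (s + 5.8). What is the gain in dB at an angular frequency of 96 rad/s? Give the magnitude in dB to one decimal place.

|j96| = 96
|j96 + 5.8| = √(96² + 5.8²) = 96.18
|T(j96)| = 1.2 × 96 / 96.18 = 1.1978
20 log₁₀(1.1978) = 1.57 dB

1.6 dB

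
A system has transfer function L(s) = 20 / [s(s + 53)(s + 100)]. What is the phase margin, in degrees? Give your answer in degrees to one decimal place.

90.0°

Gain crossover: |L(jω)| = 1 at ω ≈ 0.00377 rad/s.
∠L(j0.00377) = −90° − arctan(0.00377/53) − arctan(0.00377/100) ≈ -90.01°
PM = 180° + (-90.01°) = 89.99°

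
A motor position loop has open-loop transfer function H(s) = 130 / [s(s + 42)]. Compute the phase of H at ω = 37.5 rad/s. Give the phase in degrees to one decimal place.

∠(j37.5 + 42) = arctan(37.5/42) = 41.76°
∠(j37.5) = 90.00°
∠H(j37.5) = − (41.76° + 90.00°) = -131.76°

-131.8°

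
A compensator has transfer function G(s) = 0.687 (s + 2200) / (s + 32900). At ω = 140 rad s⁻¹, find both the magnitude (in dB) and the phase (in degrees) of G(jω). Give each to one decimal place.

|j140 + 2200| = √(140² + 2200²) = 2204
|j140 + 32900| = √(140² + 32900²) = 3.29e+04
|G(j140)| = 0.687 × 2204 / 3.29e+04 = 0.046032
20 log₁₀(0.046032) = -26.74 dB
∠(j140 + 2200) = arctan(140/2200) = 3.64°
∠(j140 + 32900) = arctan(140/32900) = 0.24°
∠G(j140) = 3.64° − 0.24° = 3.40°

|G| = -26.7 dB, ∠G = 3.4 deg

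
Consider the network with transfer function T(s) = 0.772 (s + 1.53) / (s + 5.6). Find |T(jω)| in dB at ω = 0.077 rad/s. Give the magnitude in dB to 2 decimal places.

-13.51 dB

|j0.077 + 1.53| = √(0.077² + 1.53²) = 1.532
|j0.077 + 5.6| = √(0.077² + 5.6²) = 5.601
|T(j0.077)| = 0.772 × 1.532 / 5.601 = 0.21117
20 log₁₀(0.21117) = -13.507 dB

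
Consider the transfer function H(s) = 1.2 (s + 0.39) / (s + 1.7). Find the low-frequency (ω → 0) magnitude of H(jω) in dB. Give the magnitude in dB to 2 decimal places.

H(0) = 1.2 × 0.39 / 1.7 = 0.27529
20 log₁₀(0.27529) = -11.204 dB

-11.20 dB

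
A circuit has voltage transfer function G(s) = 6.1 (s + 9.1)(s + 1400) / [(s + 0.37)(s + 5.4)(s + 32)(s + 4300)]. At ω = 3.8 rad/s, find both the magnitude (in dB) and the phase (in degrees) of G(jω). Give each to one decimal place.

|G| = -32.4 dB, ∠G = -103.6 deg

|j3.8 + 9.1| = √(3.8² + 9.1²) = 9.862
|j3.8 + 1400| = √(3.8² + 1400²) = 1400
|j3.8 + 0.37| = √(3.8² + 0.37²) = 3.818
|j3.8 + 5.4| = √(3.8² + 5.4²) = 6.603
|j3.8 + 32| = √(3.8² + 32²) = 32.22
|j3.8 + 4300| = √(3.8² + 4300²) = 4300
|G(j3.8)| = 6.1 × 9.862 × 1400 / (3.818 × 6.603 × 32.22 × 4300) = 0.024108
20 log₁₀(0.024108) = -32.36 dB
∠(j3.8 + 9.1) = arctan(3.8/9.1) = 22.66°
∠(j3.8 + 1400) = arctan(3.8/1400) = 0.16°
∠(j3.8 + 0.37) = arctan(3.8/0.37) = 84.44°
∠(j3.8 + 5.4) = arctan(3.8/5.4) = 35.13°
∠(j3.8 + 32) = arctan(3.8/32) = 6.77°
∠(j3.8 + 4300) = arctan(3.8/4300) = 0.05°
∠G(j3.8) = 22.66° + 0.16° − (84.44° + 35.13° + 6.77° + 0.05°) = -103.58°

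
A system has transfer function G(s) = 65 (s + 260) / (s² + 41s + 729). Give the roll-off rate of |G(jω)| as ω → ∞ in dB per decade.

-20 dB/decade

With 1 zero and 2 poles, the high-frequency asymptotic slope is 20 × (1 − 2) = -20 dB/decade.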